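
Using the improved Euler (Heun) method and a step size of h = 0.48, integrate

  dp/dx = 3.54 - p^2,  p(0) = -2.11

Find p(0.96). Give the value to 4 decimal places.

-11.5309

Heun: k1 = f(x_n, p_n); k2 = f(x_n + h, p_n + h·k1); p_{n+1} = p_n + (h/2)·(k1 + k2).
x=0.000000, p=-2.110000:
  k1 = f(0.000000, -2.110000) = -0.912100
  k2 = f(0.480000, -2.547808) = -2.951326
  p ← -2.110000 + (0.48/2)·(-0.912100 + (-2.951326)) = -3.037222
x=0.480000, p=-3.037222:
  k1 = f(0.480000, -3.037222) = -5.684718
  k2 = f(0.960000, -5.765887) = -29.705452
  p ← -3.037222 + (0.48/2)·(-5.684718 + (-29.705452)) = -11.530863
p(0.96) ≈ -11.5309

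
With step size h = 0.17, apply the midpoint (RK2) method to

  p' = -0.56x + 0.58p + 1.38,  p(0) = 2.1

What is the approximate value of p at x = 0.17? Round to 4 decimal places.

2.5553

Midpoint: k1 = f(x_n, p_n); k2 = f(x_n + h/2, p_n + (h/2)·k1); p_{n+1} = p_n + h·k2.
x=0.000000, p=2.100000:
  k1 = f(0.000000, 2.100000) = 2.598000
  k2 = f(0.085000, 2.320830) = 2.678481
  p ← 2.100000 + 0.17·2.678481 = 2.555342
p(0.17) ≈ 2.5553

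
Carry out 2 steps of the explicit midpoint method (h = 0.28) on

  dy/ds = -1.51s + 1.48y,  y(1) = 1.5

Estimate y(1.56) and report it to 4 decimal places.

1.8091

Midpoint: k1 = f(s_n, y_n); k2 = f(s_n + h/2, y_n + (h/2)·k1); y_{n+1} = y_n + h·k2.
s=1.000000, y=1.500000:
  k1 = f(1.000000, 1.500000) = 0.710000
  k2 = f(1.140000, 1.599400) = 0.645712
  y ← 1.500000 + 0.28·0.645712 = 1.680799
s=1.280000, y=1.680799:
  k1 = f(1.280000, 1.680799) = 0.554783
  k2 = f(1.420000, 1.758469) = 0.458334
  y ← 1.680799 + 0.28·0.458334 = 1.809133
y(1.56) ≈ 1.8091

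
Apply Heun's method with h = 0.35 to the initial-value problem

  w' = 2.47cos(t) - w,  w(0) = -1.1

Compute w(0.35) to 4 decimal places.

-0.0954

Heun: k1 = f(t_n, w_n); k2 = f(t_n + h, w_n + h·k1); w_{n+1} = w_n + (h/2)·(k1 + k2).
t=0.000000, w=-1.100000:
  k1 = f(0.000000, -1.100000) = 3.570000
  k2 = f(0.350000, 0.149500) = 2.170751
  w ← -1.100000 + (0.35/2)·(3.570000 + 2.170751) = -0.095369
w(0.35) ≈ -0.0954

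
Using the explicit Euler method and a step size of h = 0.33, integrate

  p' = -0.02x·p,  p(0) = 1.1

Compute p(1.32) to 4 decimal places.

Euler: p_{n+1} = p_n + h·f(x_n, p_n).
x=0.000000, p=1.100000: f=0.000000 → p ← 1.100000 + 0.33·0.000000 = 1.100000
x=0.330000, p=1.100000: f=-0.007260 → p ← 1.100000 + 0.33·(-0.007260) = 1.097604
x=0.660000, p=1.097604: f=-0.014488 → p ← 1.097604 + 0.33·(-0.014488) = 1.092823
x=0.990000, p=1.092823: f=-0.021638 → p ← 1.092823 + 0.33·(-0.021638) = 1.085683
p(1.32) ≈ 1.0857

1.0857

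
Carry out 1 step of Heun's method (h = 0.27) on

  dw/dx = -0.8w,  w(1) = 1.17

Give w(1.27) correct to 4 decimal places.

0.9446

Heun: k1 = f(x_n, w_n); k2 = f(x_n + h, w_n + h·k1); w_{n+1} = w_n + (h/2)·(k1 + k2).
x=1.000000, w=1.170000:
  k1 = f(1.000000, 1.170000) = -0.936000
  k2 = f(1.270000, 0.917280) = -0.733824
  w ← 1.170000 + (0.27/2)·(-0.936000 + (-0.733824)) = 0.944574
w(1.27) ≈ 0.9446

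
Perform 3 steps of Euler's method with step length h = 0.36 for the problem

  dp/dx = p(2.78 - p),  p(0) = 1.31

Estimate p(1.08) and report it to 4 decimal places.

2.7633

Euler: p_{n+1} = p_n + h·f(x_n, p_n).
x=0.000000, p=1.310000: f=1.925700 → p ← 1.310000 + 0.36·1.925700 = 2.003252
x=0.360000, p=2.003252: f=1.556022 → p ← 2.003252 + 0.36·1.556022 = 2.563420
x=0.720000, p=2.563420: f=0.555186 → p ← 2.563420 + 0.36·0.555186 = 2.763287
p(1.08) ≈ 2.7633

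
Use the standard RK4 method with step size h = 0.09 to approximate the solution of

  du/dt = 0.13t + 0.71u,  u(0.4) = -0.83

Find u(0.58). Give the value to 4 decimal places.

RK4: k1 = f(t_n, u_n); k2 = f(t_n + h/2, u_n + (h/2)·k1); k3 = f(t_n + h/2, u_n + (h/2)·k2); k4 = f(t_n + h, u_n + h·k3); u_{n+1} = u_n + (h/6)·(k1 + 2k2 + 2k3 + k4).
t=0.400000, u=-0.830000:
  k1 = f(0.400000, -0.830000) = -0.537300
  k2 = f(0.445000, -0.854178) = -0.548617
  k3 = f(0.445000, -0.854688) = -0.548978
  k4 = f(0.490000, -0.879408) = -0.560680
  u ← -0.830000 + (0.09/6)·(k1 + 2k2 + 2k3 + k4) = -0.879398
t=0.490000, u=-0.879398:
  k1 = f(0.490000, -0.879398) = -0.560672
  k2 = f(0.535000, -0.904628) = -0.572736
  k3 = f(0.535000, -0.905171) = -0.573121
  k4 = f(0.580000, -0.930978) = -0.585595
  u ← -0.879398 + (0.09/6)·(k1 + 2k2 + 2k3 + k4) = -0.930967
u(0.58) ≈ -0.9310

-0.9310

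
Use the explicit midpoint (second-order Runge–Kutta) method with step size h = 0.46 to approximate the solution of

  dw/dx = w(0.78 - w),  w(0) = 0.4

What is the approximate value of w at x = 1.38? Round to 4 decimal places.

Midpoint: k1 = f(x_n, w_n); k2 = f(x_n + h/2, w_n + (h/2)·k1); w_{n+1} = w_n + h·k2.
x=0.000000, w=0.400000:
  k1 = f(0.000000, 0.400000) = 0.152000
  k2 = f(0.230000, 0.434960) = 0.150079
  w ← 0.400000 + 0.46·0.150079 = 0.469036
x=0.460000, w=0.469036:
  k1 = f(0.460000, 0.469036) = 0.145853
  k2 = f(0.690000, 0.502582) = 0.139425
  w ← 0.469036 + 0.46·0.139425 = 0.533172
x=0.920000, w=0.533172:
  k1 = f(0.920000, 0.533172) = 0.131602
  k2 = f(1.150000, 0.563440) = 0.122019
  w ← 0.533172 + 0.46·0.122019 = 0.589300
w(1.38) ≈ 0.5893

0.5893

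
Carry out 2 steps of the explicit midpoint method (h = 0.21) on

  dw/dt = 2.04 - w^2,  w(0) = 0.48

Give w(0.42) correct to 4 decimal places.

Midpoint: k1 = f(t_n, w_n); k2 = f(t_n + h/2, w_n + (h/2)·k1); w_{n+1} = w_n + h·k2.
t=0.000000, w=0.480000:
  k1 = f(0.000000, 0.480000) = 1.809600
  k2 = f(0.105000, 0.670008) = 1.591089
  w ← 0.480000 + 0.21·1.591089 = 0.814129
t=0.210000, w=0.814129:
  k1 = f(0.210000, 0.814129) = 1.377194
  k2 = f(0.315000, 0.958734) = 1.120829
  w ← 0.814129 + 0.21·1.120829 = 1.049503
w(0.42) ≈ 1.0495

1.0495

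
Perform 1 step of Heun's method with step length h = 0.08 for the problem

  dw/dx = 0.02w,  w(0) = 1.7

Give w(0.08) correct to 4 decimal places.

1.7027

Heun: k1 = f(x_n, w_n); k2 = f(x_n + h, w_n + h·k1); w_{n+1} = w_n + (h/2)·(k1 + k2).
x=0.000000, w=1.700000:
  k1 = f(0.000000, 1.700000) = 0.034000
  k2 = f(0.080000, 1.702720) = 0.034054
  w ← 1.700000 + (0.08/2)·(0.034000 + 0.034054) = 1.702722
w(0.08) ≈ 1.7027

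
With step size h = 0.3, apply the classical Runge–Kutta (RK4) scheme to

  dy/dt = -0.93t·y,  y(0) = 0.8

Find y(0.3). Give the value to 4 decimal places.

0.7672

RK4: k1 = f(t_n, y_n); k2 = f(t_n + h/2, y_n + (h/2)·k1); k3 = f(t_n + h/2, y_n + (h/2)·k2); k4 = f(t_n + h, y_n + h·k3); y_{n+1} = y_n + (h/6)·(k1 + 2k2 + 2k3 + k4).
t=0.000000, y=0.800000:
  k1 = f(0.000000, 0.800000) = 0.000000
  k2 = f(0.150000, 0.800000) = -0.111600
  k3 = f(0.150000, 0.783260) = -0.109265
  k4 = f(0.300000, 0.767221) = -0.214055
  y ← 0.800000 + (0.3/6)·(k1 + 2k2 + 2k3 + k4) = 0.767211
y(0.3) ≈ 0.7672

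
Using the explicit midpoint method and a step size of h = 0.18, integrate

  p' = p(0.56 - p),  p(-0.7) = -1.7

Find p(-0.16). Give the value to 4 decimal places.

-16.6975

Midpoint: k1 = f(x_n, p_n); k2 = f(x_n + h/2, p_n + (h/2)·k1); p_{n+1} = p_n + h·k2.
x=-0.700000, p=-1.700000:
  k1 = f(-0.700000, -1.700000) = -3.842000
  k2 = f(-0.610000, -2.045780) = -5.330853
  p ← -1.700000 + 0.18·(-5.330853) = -2.659553
x=-0.520000, p=-2.659553:
  k1 = f(-0.520000, -2.659553) = -8.562575
  k2 = f(-0.430000, -3.430185) = -13.687074
  p ← -2.659553 + 0.18·(-13.687074) = -5.123227
x=-0.340000, p=-5.123227:
  k1 = f(-0.340000, -5.123227) = -29.116460
  k2 = f(-0.250000, -7.743708) = -64.301493
  p ← -5.123227 + 0.18·(-64.301493) = -16.697496
p(-0.16) ≈ -16.6975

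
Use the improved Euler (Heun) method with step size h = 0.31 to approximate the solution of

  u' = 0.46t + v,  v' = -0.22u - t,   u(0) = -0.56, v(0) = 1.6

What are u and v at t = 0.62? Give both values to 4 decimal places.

Heun on (u,v): k1 = f(t_n, state_n); k2 = f(t_n + h, state_n + h·k1); state_{n+1} = state_n + (h/2)·(k1 + k2).
0.000000: (-0.560000, 1.600000)
  k1 = (1.600000, 0.123200)
  predictor → (-0.064000, 1.638192)
  k2 = (1.780792, -0.295920)
  → (-0.035977, 1.573228)
0.310000: (-0.035977, 1.573228)
  k1 = (1.715828, -0.302085)
  predictor → (0.495930, 1.479582)
  k2 = (1.764782, -0.729105)
  → (0.503517, 1.413394)
(u(0.62), v(0.62)) ≈ (0.5035, 1.4134)

0.5035, 1.4134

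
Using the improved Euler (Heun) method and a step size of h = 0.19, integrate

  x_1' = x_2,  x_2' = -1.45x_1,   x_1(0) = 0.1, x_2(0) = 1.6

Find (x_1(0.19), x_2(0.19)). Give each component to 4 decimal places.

0.4014, 1.5306

Heun on (x_1,x_2): k1 = f(x_n, state_n); k2 = f(x_n + h, state_n + h·k1); state_{n+1} = state_n + (h/2)·(k1 + k2).
0.000000: (0.100000, 1.600000)
  k1 = (1.600000, -0.145000)
  predictor → (0.404000, 1.572450)
  k2 = (1.572450, -0.585800)
  → (0.401383, 1.530574)
(x_1(0.19), x_2(0.19)) ≈ (0.4014, 1.5306)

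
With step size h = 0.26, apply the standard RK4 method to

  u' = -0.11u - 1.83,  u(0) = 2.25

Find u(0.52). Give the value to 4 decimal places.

1.2000

RK4: k1 = f(x_n, u_n); k2 = f(x_n + h/2, u_n + (h/2)·k1); k3 = f(x_n + h/2, u_n + (h/2)·k2); k4 = f(x_n + h, u_n + h·k3); u_{n+1} = u_n + (h/6)·(k1 + 2k2 + 2k3 + k4).
x=0.000000, u=2.250000:
  k1 = f(0.000000, 2.250000) = -2.077500
  k2 = f(0.130000, 1.979925) = -2.047792
  k3 = f(0.130000, 1.983787) = -2.048217
  k4 = f(0.260000, 1.717464) = -2.018921
  u ← 2.250000 + (0.26/6)·(k1 + 2k2 + 2k3 + k4) = 1.717501
x=0.260000, u=1.717501:
  k1 = f(0.260000, 1.717501) = -2.018925
  k2 = f(0.390000, 1.455041) = -1.990054
  k3 = f(0.390000, 1.458794) = -1.990467
  k4 = f(0.520000, 1.199980) = -1.961998
  u ← 1.717501 + (0.26/6)·(k1 + 2k2 + 2k3 + k4) = 1.200016
u(0.52) ≈ 1.2000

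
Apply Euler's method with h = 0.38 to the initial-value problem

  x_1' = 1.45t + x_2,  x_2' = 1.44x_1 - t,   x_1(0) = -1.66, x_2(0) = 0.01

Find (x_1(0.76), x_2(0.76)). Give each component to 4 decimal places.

-1.7882, -1.9490

Euler on (x_1,x_2): x_1_{n+1} = x_1_n + h·x_1', x_2_{n+1} = x_2_n + h·x_2'.
0.000000: (-1.660000, 0.010000); f=(0.010000, -2.390400) → (-1.656200, -0.898352)
0.380000: (-1.656200, -0.898352); f=(-0.347352, -2.764928) → (-1.788194, -1.949025)
(x_1(0.76), x_2(0.76)) ≈ (-1.7882, -1.9490)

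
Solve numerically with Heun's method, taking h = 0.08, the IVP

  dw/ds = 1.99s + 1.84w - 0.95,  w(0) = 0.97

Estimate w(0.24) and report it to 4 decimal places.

Heun: k1 = f(s_n, w_n); k2 = f(s_n + h, w_n + h·k1); w_{n+1} = w_n + (h/2)·(k1 + k2).
s=0.000000, w=0.970000:
  k1 = f(0.000000, 0.970000) = 0.834800
  k2 = f(0.080000, 1.036784) = 1.116883
  w ← 0.970000 + (0.08/2)·(0.834800 + 1.116883) = 1.048067
s=0.080000, w=1.048067:
  k1 = f(0.080000, 1.048067) = 1.137644
  k2 = f(0.160000, 1.139079) = 1.464305
  w ← 1.048067 + (0.08/2)·(1.137644 + 1.464305) = 1.152145
s=0.160000, w=1.152145:
  k1 = f(0.160000, 1.152145) = 1.488347
  k2 = f(0.240000, 1.271213) = 1.866632
  w ← 1.152145 + (0.08/2)·(1.488347 + 1.866632) = 1.286344
w(0.24) ≈ 1.2863

1.2863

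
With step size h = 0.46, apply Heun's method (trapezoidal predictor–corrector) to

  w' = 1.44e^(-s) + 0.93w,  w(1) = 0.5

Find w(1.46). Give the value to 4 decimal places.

1.0105

Heun: k1 = f(s_n, w_n); k2 = f(s_n + h, w_n + h·k1); w_{n+1} = w_n + (h/2)·(k1 + k2).
s=1.000000, w=0.500000:
  k1 = f(1.000000, 0.500000) = 0.994746
  k2 = f(1.460000, 0.957583) = 1.224973
  w ← 0.500000 + (0.46/2)·(0.994746 + 1.224973) = 1.010535
w(1.46) ≈ 1.0105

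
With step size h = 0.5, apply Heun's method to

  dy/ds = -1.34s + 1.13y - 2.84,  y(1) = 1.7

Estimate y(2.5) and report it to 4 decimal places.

Heun: k1 = f(s_n, y_n); k2 = f(s_n + h, y_n + h·k1); y_{n+1} = y_n + (h/2)·(k1 + k2).
s=1.000000, y=1.700000:
  k1 = f(1.000000, 1.700000) = -2.259000
  k2 = f(1.500000, 0.570500) = -4.205335
  y ← 1.700000 + (0.5/2)·(-2.259000 + (-4.205335)) = 0.083916
s=1.500000, y=0.083916:
  k1 = f(1.500000, 0.083916) = -4.755175
  k2 = f(2.000000, -2.293671) = -8.111848
  y ← 0.083916 + (0.5/2)·(-4.755175 + (-8.111848)) = -3.132839
s=2.000000, y=-3.132839:
  k1 = f(2.000000, -3.132839) = -9.060109
  k2 = f(2.500000, -7.662894) = -14.849070
  y ← -3.132839 + (0.5/2)·(-9.060109 + (-14.849070)) = -9.110134
y(2.5) ≈ -9.1101

-9.1101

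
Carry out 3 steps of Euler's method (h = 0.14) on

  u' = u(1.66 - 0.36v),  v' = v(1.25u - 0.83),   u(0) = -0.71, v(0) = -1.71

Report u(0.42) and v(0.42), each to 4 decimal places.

Euler on (u,v): u_{n+1} = u_n + h·u', v_{n+1} = v_n + h·v'.
0.000000: (-0.710000, -1.710000); f=(-1.615676, 2.936925) → (-0.936195, -1.298830)
0.140000: (-0.936195, -1.298830); f=(-1.991828, 2.597977) → (-1.215051, -0.935114)
0.280000: (-1.215051, -0.935114); f=(-2.426020, 2.196407) → (-1.554693, -0.627617)
(u(0.42), v(0.42)) ≈ (-1.5547, -0.6276)

-1.5547, -0.6276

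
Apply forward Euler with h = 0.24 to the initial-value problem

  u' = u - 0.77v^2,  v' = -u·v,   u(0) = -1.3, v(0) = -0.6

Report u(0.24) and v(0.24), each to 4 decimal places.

-1.6785, -0.7872

Euler on (u,v): u_{n+1} = u_n + h·u', v_{n+1} = v_n + h·v'.
0.000000: (-1.300000, -0.600000); f=(-1.577200, -0.780000) → (-1.678528, -0.787200)
(u(0.24), v(0.24)) ≈ (-1.6785, -0.7872)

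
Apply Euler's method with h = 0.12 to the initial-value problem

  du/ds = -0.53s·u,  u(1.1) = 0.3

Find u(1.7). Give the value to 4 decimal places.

0.1921

Euler: u_{n+1} = u_n + h·f(s_n, u_n).
s=1.100000, u=0.300000: f=-0.174900 → u ← 0.300000 + 0.12·(-0.174900) = 0.279012
s=1.220000, u=0.279012: f=-0.180409 → u ← 0.279012 + 0.12·(-0.180409) = 0.257363
s=1.340000, u=0.257363: f=-0.182779 → u ← 0.257363 + 0.12·(-0.182779) = 0.235429
s=1.460000, u=0.235429: f=-0.182175 → u ← 0.235429 + 0.12·(-0.182175) = 0.213568
s=1.580000, u=0.213568: f=-0.178842 → u ← 0.213568 + 0.12·(-0.178842) = 0.192107
u(1.7) ≈ 0.1921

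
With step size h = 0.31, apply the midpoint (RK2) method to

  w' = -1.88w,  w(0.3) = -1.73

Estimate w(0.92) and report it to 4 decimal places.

Midpoint: k1 = f(t_n, w_n); k2 = f(t_n + h/2, w_n + (h/2)·k1); w_{n+1} = w_n + h·k2.
t=0.300000, w=-1.730000:
  k1 = f(0.300000, -1.730000) = 3.252400
  k2 = f(0.455000, -1.225878) = 2.304651
  w ← -1.730000 + 0.31·2.304651 = -1.015558
t=0.610000, w=-1.015558:
  k1 = f(0.610000, -1.015558) = 1.909250
  k2 = f(0.765000, -0.719625) = 1.352894
  w ← -1.015558 + 0.31·1.352894 = -0.596161
w(0.92) ≈ -0.5962

-0.5962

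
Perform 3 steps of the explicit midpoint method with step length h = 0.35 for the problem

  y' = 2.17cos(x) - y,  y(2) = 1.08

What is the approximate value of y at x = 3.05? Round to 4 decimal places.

-0.7885

Midpoint: k1 = f(x_n, y_n); k2 = f(x_n + h/2, y_n + (h/2)·k1); y_{n+1} = y_n + h·k2.
x=2.000000, y=1.080000:
  k1 = f(2.000000, 1.080000) = -1.983039
  k2 = f(2.175000, 0.732968) = -1.965760
  y ← 1.080000 + 0.35·(-1.965760) = 0.391984
x=2.350000, y=0.391984:
  k1 = f(2.350000, 0.391984) = -1.916871
  k2 = f(2.525000, 0.056531) = -1.826934
  y ← 0.391984 + 0.35·(-1.826934) = -0.247443
x=2.700000, y=-0.247443:
  k1 = f(2.700000, -0.247443) = -1.714394
  k2 = f(2.875000, -0.547462) = -1.545881
  y ← -0.247443 + 0.35·(-1.545881) = -0.788501
y(3.05) ≈ -0.7885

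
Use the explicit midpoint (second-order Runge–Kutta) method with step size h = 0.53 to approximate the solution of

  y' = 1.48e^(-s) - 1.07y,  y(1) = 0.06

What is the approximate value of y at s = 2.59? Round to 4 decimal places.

0.1589

Midpoint: k1 = f(s_n, y_n); k2 = f(s_n + h/2, y_n + (h/2)·k1); y_{n+1} = y_n + h·k2.
s=1.000000, y=0.060000:
  k1 = f(1.000000, 0.060000) = 0.480262
  k2 = f(1.265000, 0.187269) = 0.217336
  y ← 0.060000 + 0.53·0.217336 = 0.175188
s=1.530000, y=0.175188:
  k1 = f(1.530000, 0.175188) = 0.133022
  k2 = f(1.795000, 0.210439) = 0.020699
  y ← 0.175188 + 0.53·0.020699 = 0.186159
s=2.060000, y=0.186159:
  k1 = f(2.060000, 0.186159) = -0.010558
  k2 = f(2.325000, 0.183361) = -0.051477
  y ← 0.186159 + 0.53·(-0.051477) = 0.158876
y(2.59) ≈ 0.1589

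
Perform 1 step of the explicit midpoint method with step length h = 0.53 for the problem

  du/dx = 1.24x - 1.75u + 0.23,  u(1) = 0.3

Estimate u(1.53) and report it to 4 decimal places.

0.7427

Midpoint: k1 = f(x_n, u_n); k2 = f(x_n + h/2, u_n + (h/2)·k1); u_{n+1} = u_n + h·k2.
x=1.000000, u=0.300000:
  k1 = f(1.000000, 0.300000) = 0.945000
  k2 = f(1.265000, 0.550425) = 0.835356
  u ← 0.300000 + 0.53·0.835356 = 0.742739
u(1.53) ≈ 0.7427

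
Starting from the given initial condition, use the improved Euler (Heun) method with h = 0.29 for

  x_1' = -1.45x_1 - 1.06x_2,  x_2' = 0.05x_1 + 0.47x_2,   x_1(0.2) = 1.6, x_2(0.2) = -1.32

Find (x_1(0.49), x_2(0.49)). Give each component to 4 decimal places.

Heun on (x_1,x_2): k1 = f(s_n, state_n); k2 = f(s_n + h, state_n + h·k1); state_{n+1} = state_n + (h/2)·(k1 + k2).
0.200000: (1.600000, -1.320000)
  k1 = (-0.920800, -0.540400)
  predictor → (1.332968, -1.476716)
  k2 = (-0.367485, -0.627408)
  → (1.413199, -1.489332)
(x_1(0.49), x_2(0.49)) ≈ (1.4132, -1.4893)

1.4132, -1.4893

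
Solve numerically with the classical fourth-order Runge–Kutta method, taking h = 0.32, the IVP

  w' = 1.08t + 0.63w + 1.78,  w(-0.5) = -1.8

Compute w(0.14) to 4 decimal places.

-1.4623

RK4: k1 = f(t_n, w_n); k2 = f(t_n + h/2, w_n + (h/2)·k1); k3 = f(t_n + h/2, w_n + (h/2)·k2); k4 = f(t_n + h, w_n + h·k3); w_{n+1} = w_n + (h/6)·(k1 + 2k2 + 2k3 + k4).
t=-0.500000, w=-1.800000:
  k1 = f(-0.500000, -1.800000) = 0.106000
  k2 = f(-0.340000, -1.783040) = 0.289485
  k3 = f(-0.340000, -1.753682) = 0.307980
  k4 = f(-0.180000, -1.701446) = 0.513689
  w ← -1.800000 + (0.32/6)·(k1 + 2k2 + 2k3 + k4) = -1.703220
t=-0.180000, w=-1.703220:
  k1 = f(-0.180000, -1.703220) = 0.512571
  k2 = f(-0.020000, -1.621209) = 0.737038
  k3 = f(-0.020000, -1.585294) = 0.759665
  k4 = f(0.140000, -1.460128) = 1.011320
  w ← -1.703220 + (0.32/6)·(k1 + 2k2 + 2k3 + k4) = -1.462298
w(0.14) ≈ -1.4623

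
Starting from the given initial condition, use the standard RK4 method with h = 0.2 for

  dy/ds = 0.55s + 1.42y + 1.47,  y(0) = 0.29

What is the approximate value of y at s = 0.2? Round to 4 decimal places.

0.7373

RK4: k1 = f(s_n, y_n); k2 = f(s_n + h/2, y_n + (h/2)·k1); k3 = f(s_n + h/2, y_n + (h/2)·k2); k4 = f(s_n + h, y_n + h·k3); y_{n+1} = y_n + (h/6)·(k1 + 2k2 + 2k3 + k4).
s=0.000000, y=0.290000:
  k1 = f(0.000000, 0.290000) = 1.881800
  k2 = f(0.100000, 0.478180) = 2.204016
  k3 = f(0.100000, 0.510402) = 2.249770
  k4 = f(0.200000, 0.739954) = 2.630735
  y ← 0.290000 + (0.2/6)·(k1 + 2k2 + 2k3 + k4) = 0.737337
y(0.2) ≈ 0.7373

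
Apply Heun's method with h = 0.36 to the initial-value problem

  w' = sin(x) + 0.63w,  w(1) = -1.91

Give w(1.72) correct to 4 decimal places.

-2.1493

Heun: k1 = f(x_n, w_n); k2 = f(x_n + h, w_n + h·k1); w_{n+1} = w_n + (h/2)·(k1 + k2).
x=1.000000, w=-1.910000:
  k1 = f(1.000000, -1.910000) = -0.361829
  k2 = f(1.360000, -2.040258) = -0.307498
  w ← -1.910000 + (0.36/2)·(-0.361829 + (-0.307498)) = -2.030479
x=1.360000, w=-2.030479:
  k1 = f(1.360000, -2.030479) = -0.301337
  k2 = f(1.720000, -2.138960) = -0.358655
  w ← -2.030479 + (0.36/2)·(-0.301337 + (-0.358655)) = -2.149278
w(1.72) ≈ -2.1493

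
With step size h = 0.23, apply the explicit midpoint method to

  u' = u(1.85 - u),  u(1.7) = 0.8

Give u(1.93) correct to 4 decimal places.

Midpoint: k1 = f(s_n, u_n); k2 = f(s_n + h/2, u_n + (h/2)·k1); u_{n+1} = u_n + h·k2.
s=1.700000, u=0.800000:
  k1 = f(1.700000, 0.800000) = 0.840000
  k2 = f(1.815000, 0.896600) = 0.854818
  u ← 0.800000 + 0.23·0.854818 = 0.996608
u(1.93) ≈ 0.9966

0.9966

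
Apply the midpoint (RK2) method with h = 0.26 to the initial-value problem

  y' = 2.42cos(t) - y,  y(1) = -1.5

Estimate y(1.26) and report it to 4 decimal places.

Midpoint: k1 = f(t_n, y_n); k2 = f(t_n + h/2, y_n + (h/2)·k1); y_{n+1} = y_n + h·k2.
t=1.000000, y=-1.500000:
  k1 = f(1.000000, -1.500000) = 2.807532
  k2 = f(1.130000, -1.135021) = 2.167538
  y ← -1.500000 + 0.26·2.167538 = -0.936440
y(1.26) ≈ -0.9364

-0.9364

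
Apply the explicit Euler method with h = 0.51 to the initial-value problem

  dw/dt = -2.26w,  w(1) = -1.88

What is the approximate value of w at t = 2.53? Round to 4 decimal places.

Euler: w_{n+1} = w_n + h·f(t_n, w_n).
t=1.000000, w=-1.880000: f=4.248800 → w ← -1.880000 + 0.51·4.248800 = 0.286888
t=1.510000, w=0.286888: f=-0.648367 → w ← 0.286888 + 0.51·(-0.648367) = -0.043779
t=2.020000, w=-0.043779: f=0.098941 → w ← -0.043779 + 0.51·0.098941 = 0.006681
w(2.53) ≈ 0.0067

0.0067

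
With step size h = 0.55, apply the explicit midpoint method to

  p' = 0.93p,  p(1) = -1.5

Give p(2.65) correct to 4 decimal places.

Midpoint: k1 = f(x_n, p_n); k2 = f(x_n + h/2, p_n + (h/2)·k1); p_{n+1} = p_n + h·k2.
x=1.000000, p=-1.500000:
  k1 = f(1.000000, -1.500000) = -1.395000
  k2 = f(1.275000, -1.883625) = -1.751771
  p ← -1.500000 + 0.55·(-1.751771) = -2.463474
x=1.550000, p=-2.463474:
  k1 = f(1.550000, -2.463474) = -2.291031
  k2 = f(1.825000, -3.093508) = -2.876962
  p ← -2.463474 + 0.55·(-2.876962) = -4.045803
x=2.100000, p=-4.045803:
  k1 = f(2.100000, -4.045803) = -3.762597
  k2 = f(2.375000, -5.080518) = -4.724881
  p ← -4.045803 + 0.55·(-4.724881) = -6.644488
p(2.65) ≈ -6.6445

-6.6445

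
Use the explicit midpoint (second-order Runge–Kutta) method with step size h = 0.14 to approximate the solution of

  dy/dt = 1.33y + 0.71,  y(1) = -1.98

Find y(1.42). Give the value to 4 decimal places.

-3.0550

Midpoint: k1 = f(t_n, y_n); k2 = f(t_n + h/2, y_n + (h/2)·k1); y_{n+1} = y_n + h·k2.
t=1.000000, y=-1.980000:
  k1 = f(1.000000, -1.980000) = -1.923400
  k2 = f(1.070000, -2.114638) = -2.102469
  y ← -1.980000 + 0.14·(-2.102469) = -2.274346
t=1.140000, y=-2.274346:
  k1 = f(1.140000, -2.274346) = -2.314880
  k2 = f(1.210000, -2.436387) = -2.530395
  y ← -2.274346 + 0.14·(-2.530395) = -2.628601
t=1.280000, y=-2.628601:
  k1 = f(1.280000, -2.628601) = -2.786039
  k2 = f(1.350000, -2.823624) = -3.045419
  y ← -2.628601 + 0.14·(-3.045419) = -3.054960
y(1.42) ≈ -3.0550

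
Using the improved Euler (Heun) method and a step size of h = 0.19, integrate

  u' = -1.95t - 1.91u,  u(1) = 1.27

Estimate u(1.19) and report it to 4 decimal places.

0.5543

Heun: k1 = f(t_n, u_n); k2 = f(t_n + h, u_n + h·k1); u_{n+1} = u_n + (h/2)·(k1 + k2).
t=1.000000, u=1.270000:
  k1 = f(1.000000, 1.270000) = -4.375700
  k2 = f(1.190000, 0.438617) = -3.158258
  u ← 1.270000 + (0.19/2)·(-4.375700 + (-3.158258)) = 0.554274
u(1.19) ≈ 0.5543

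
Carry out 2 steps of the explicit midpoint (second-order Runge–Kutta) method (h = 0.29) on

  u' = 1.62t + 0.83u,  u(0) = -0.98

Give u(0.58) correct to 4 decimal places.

-1.2726

Midpoint: k1 = f(t_n, u_n); k2 = f(t_n + h/2, u_n + (h/2)·k1); u_{n+1} = u_n + h·k2.
t=0.000000, u=-0.980000:
  k1 = f(0.000000, -0.980000) = -0.813400
  k2 = f(0.145000, -1.097943) = -0.676393
  u ← -0.980000 + 0.29·(-0.676393) = -1.176154
t=0.290000, u=-1.176154:
  k1 = f(0.290000, -1.176154) = -0.506408
  k2 = f(0.435000, -1.249583) = -0.332454
  u ← -1.176154 + 0.29·(-0.332454) = -1.272566
u(0.58) ≈ -1.2726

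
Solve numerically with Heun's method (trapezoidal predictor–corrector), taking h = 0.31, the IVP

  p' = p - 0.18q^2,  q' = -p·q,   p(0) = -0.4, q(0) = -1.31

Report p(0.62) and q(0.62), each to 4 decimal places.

Heun on (p,q): k1 = f(t_n, state_n); k2 = f(t_n + h, state_n + h·k1); state_{n+1} = state_n + (h/2)·(k1 + k2).
0.000000: (-0.400000, -1.310000)
  k1 = (-0.708898, -0.524000)
  predictor → (-0.619758, -1.472440)
  k2 = (-1.010013, -0.912557)
  → (-0.666431, -1.532666)
0.310000: (-0.666431, -1.532666)
  k1 = (-1.089263, -1.021417)
  predictor → (-1.004103, -1.849305)
  k2 = (-1.619690, -1.856893)
  → (-1.086319, -1.978804)
(p(0.62), q(0.62)) ≈ (-1.0863, -1.9788)

-1.0863, -1.9788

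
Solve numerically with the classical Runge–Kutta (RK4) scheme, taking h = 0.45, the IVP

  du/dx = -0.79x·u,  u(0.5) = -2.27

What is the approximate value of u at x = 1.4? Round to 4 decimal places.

RK4: k1 = f(x_n, u_n); k2 = f(x_n + h/2, u_n + (h/2)·k1); k3 = f(x_n + h/2, u_n + (h/2)·k2); k4 = f(x_n + h, u_n + h·k3); u_{n+1} = u_n + (h/6)·(k1 + 2k2 + 2k3 + k4).
x=0.500000, u=-2.270000:
  k1 = f(0.500000, -2.270000) = 0.896650
  k2 = f(0.725000, -2.068254) = 1.184592
  k3 = f(0.725000, -2.003467) = 1.147486
  k4 = f(0.950000, -1.753631) = 1.316100
  u ← -2.270000 + (0.45/6)·(k1 + 2k2 + 2k3 + k4) = -1.754232
x=0.950000, u=-1.754232:
  k1 = f(0.950000, -1.754232) = 1.316551
  k2 = f(1.175000, -1.458008) = 1.353396
  k3 = f(1.175000, -1.449718) = 1.345701
  k4 = f(1.400000, -1.148667) = 1.270425
  u ← -1.754232 + (0.45/6)·(k1 + 2k2 + 2k3 + k4) = -1.155344
u(1.4) ≈ -1.1553

-1.1553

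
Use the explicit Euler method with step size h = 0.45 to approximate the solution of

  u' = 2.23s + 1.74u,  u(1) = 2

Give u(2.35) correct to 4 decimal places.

19.0279

Euler: u_{n+1} = u_n + h·f(s_n, u_n).
s=1.000000, u=2.000000: f=5.710000 → u ← 2.000000 + 0.45·5.710000 = 4.569500
s=1.450000, u=4.569500: f=11.184430 → u ← 4.569500 + 0.45·11.184430 = 9.602493
s=1.900000, u=9.602493: f=20.945339 → u ← 9.602493 + 0.45·20.945339 = 19.027896
u(2.35) ≈ 19.0279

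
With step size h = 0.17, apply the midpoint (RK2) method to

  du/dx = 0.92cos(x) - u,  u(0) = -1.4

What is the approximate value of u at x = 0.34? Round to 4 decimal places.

Midpoint: k1 = f(x_n, u_n); k2 = f(x_n + h/2, u_n + (h/2)·k1); u_{n+1} = u_n + h·k2.
x=0.000000, u=-1.400000:
  k1 = f(0.000000, -1.400000) = 2.320000
  k2 = f(0.085000, -1.202800) = 2.119479
  u ← -1.400000 + 0.17·2.119479 = -1.039689
x=0.170000, u=-1.039689:
  k1 = f(0.170000, -1.039689) = 1.946427
  k2 = f(0.255000, -0.874242) = 1.764493
  u ← -1.039689 + 0.17·1.764493 = -0.739725
u(0.34) ≈ -0.7397

-0.7397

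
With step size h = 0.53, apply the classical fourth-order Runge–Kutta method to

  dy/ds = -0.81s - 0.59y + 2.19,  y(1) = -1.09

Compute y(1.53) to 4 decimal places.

RK4: k1 = f(s_n, y_n); k2 = f(s_n + h/2, y_n + (h/2)·k1); k3 = f(s_n + h/2, y_n + (h/2)·k2); k4 = f(s_n + h, y_n + h·k3); y_{n+1} = y_n + (h/6)·(k1 + 2k2 + 2k3 + k4).
s=1.000000, y=-1.090000:
  k1 = f(1.000000, -1.090000) = 2.023100
  k2 = f(1.265000, -0.553879) = 1.492138
  k3 = f(1.265000, -0.694583) = 1.575154
  k4 = f(1.530000, -0.255168) = 1.101249
  y ← -1.090000 + (0.53/6)·(k1 + 2k2 + 2k3 + k4) = -0.272127
y(1.53) ≈ -0.2721

-0.2721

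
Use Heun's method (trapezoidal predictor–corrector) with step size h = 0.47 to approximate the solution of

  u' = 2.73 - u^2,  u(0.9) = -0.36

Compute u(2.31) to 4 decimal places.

1.3527

Heun: k1 = f(x_n, u_n); k2 = f(x_n + h, u_n + h·k1); u_{n+1} = u_n + (h/2)·(k1 + k2).
x=0.900000, u=-0.360000:
  k1 = f(0.900000, -0.360000) = 2.600400
  k2 = f(1.370000, 0.862188) = 1.986632
  u ← -0.360000 + (0.47/2)·(2.600400 + 1.986632) = 0.717952
x=1.370000, u=0.717952:
  k1 = f(1.370000, 0.717952) = 2.214544
  k2 = f(1.840000, 1.758788) = -0.363336
  u ← 0.717952 + (0.47/2)·(2.214544 + (-0.363336)) = 1.152986
x=1.840000, u=1.152986:
  k1 = f(1.840000, 1.152986) = 1.400622
  k2 = f(2.310000, 1.811279) = -0.550731
  u ← 1.152986 + (0.47/2)·(1.400622 + (-0.550731)) = 1.352711
u(2.31) ≈ 1.3527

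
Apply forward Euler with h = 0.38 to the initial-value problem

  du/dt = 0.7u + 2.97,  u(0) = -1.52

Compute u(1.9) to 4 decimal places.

Euler: u_{n+1} = u_n + h·f(t_n, u_n).
t=0.000000, u=-1.520000: f=1.906000 → u ← -1.520000 + 0.38·1.906000 = -0.795720
t=0.380000, u=-0.795720: f=2.412996 → u ← -0.795720 + 0.38·2.412996 = 0.121218
t=0.760000, u=0.121218: f=3.054853 → u ← 0.121218 + 0.38·3.054853 = 1.282063
t=1.140000, u=1.282063: f=3.867444 → u ← 1.282063 + 0.38·3.867444 = 2.751691
t=1.520000, u=2.751691: f=4.896184 → u ← 2.751691 + 0.38·4.896184 = 4.612241
u(1.9) ≈ 4.6122

4.6122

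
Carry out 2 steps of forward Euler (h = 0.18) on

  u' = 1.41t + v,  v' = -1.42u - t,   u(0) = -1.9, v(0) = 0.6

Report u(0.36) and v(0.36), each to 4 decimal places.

-1.5509, 1.5113

Euler on (u,v): u_{n+1} = u_n + h·u', v_{n+1} = v_n + h·v'.
0.000000: (-1.900000, 0.600000); f=(0.600000, 2.698000) → (-1.792000, 1.085640)
0.180000: (-1.792000, 1.085640); f=(1.339440, 2.364640) → (-1.550901, 1.511275)
(u(0.36), v(0.36)) ≈ (-1.5509, 1.5113)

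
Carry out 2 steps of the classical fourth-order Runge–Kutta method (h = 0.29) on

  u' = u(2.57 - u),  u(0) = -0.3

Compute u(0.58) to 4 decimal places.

-2.1918

RK4: k1 = f(x_n, u_n); k2 = f(x_n + h/2, u_n + (h/2)·k1); k3 = f(x_n + h/2, u_n + (h/2)·k2); k4 = f(x_n + h, u_n + h·k3); u_{n+1} = u_n + (h/6)·(k1 + 2k2 + 2k3 + k4).
x=0.000000, u=-0.300000:
  k1 = f(0.000000, -0.300000) = -0.861000
  k2 = f(0.145000, -0.424845) = -1.272345
  k3 = f(0.145000, -0.484490) = -1.479870
  k4 = f(0.290000, -0.729162) = -2.405625
  u ← -0.300000 + (0.29/6)·(k1 + 2k2 + 2k3 + k4) = -0.723934
x=0.290000, u=-0.723934:
  k1 = f(0.290000, -0.723934) = -2.384592
  k2 = f(0.435000, -1.069700) = -3.893388
  k3 = f(0.435000, -1.288476) = -4.971551
  k4 = f(0.580000, -2.165684) = -10.255996
  u ← -0.723934 + (0.29/6)·(k1 + 2k2 + 2k3 + k4) = -2.191840
u(0.58) ≈ -2.1918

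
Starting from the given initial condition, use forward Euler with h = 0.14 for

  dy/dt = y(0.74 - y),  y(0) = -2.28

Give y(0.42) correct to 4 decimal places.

-9.1519

Euler: y_{n+1} = y_n + h·f(t_n, y_n).
t=0.000000, y=-2.280000: f=-6.885600 → y ← -2.280000 + 0.14·(-6.885600) = -3.243984
t=0.140000, y=-3.243984: f=-12.923980 → y ← -3.243984 + 0.14·(-12.923980) = -5.053341
t=0.280000, y=-5.053341: f=-29.275730 → y ← -5.053341 + 0.14·(-29.275730) = -9.151943
y(0.42) ≈ -9.1519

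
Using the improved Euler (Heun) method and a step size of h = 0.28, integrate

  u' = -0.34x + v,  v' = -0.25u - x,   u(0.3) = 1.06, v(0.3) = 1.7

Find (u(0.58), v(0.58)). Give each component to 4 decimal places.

Heun on (u,v): k1 = f(x_n, state_n); k2 = f(x_n + h, state_n + h·k1); state_{n+1} = state_n + (h/2)·(k1 + k2).
0.300000: (1.060000, 1.700000)
  k1 = (1.598000, -0.565000)
  predictor → (1.507440, 1.541800)
  k2 = (1.344600, -0.956860)
  → (1.471964, 1.486940)
(u(0.58), v(0.58)) ≈ (1.4720, 1.4869)

1.4720, 1.4869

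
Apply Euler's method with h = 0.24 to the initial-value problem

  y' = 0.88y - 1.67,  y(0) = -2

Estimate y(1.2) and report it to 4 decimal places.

Euler: y_{n+1} = y_n + h·f(x_n, y_n).
x=0.000000, y=-2.000000: f=-3.430000 → y ← -2.000000 + 0.24·(-3.430000) = -2.823200
x=0.240000, y=-2.823200: f=-4.154416 → y ← -2.823200 + 0.24·(-4.154416) = -3.820260
x=0.480000, y=-3.820260: f=-5.031829 → y ← -3.820260 + 0.24·(-5.031829) = -5.027899
x=0.720000, y=-5.027899: f=-6.094551 → y ← -5.027899 + 0.24·(-6.094551) = -6.490591
x=0.960000, y=-6.490591: f=-7.381720 → y ← -6.490591 + 0.24·(-7.381720) = -8.262204
y(1.2) ≈ -8.2622

-8.2622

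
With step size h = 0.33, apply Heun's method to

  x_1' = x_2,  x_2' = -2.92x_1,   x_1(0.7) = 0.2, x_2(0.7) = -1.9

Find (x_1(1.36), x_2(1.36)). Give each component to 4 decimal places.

-0.9768, -1.0638

Heun on (x_1,x_2): k1 = f(x_n, state_n); k2 = f(x_n + h, state_n + h·k1); state_{n+1} = state_n + (h/2)·(k1 + k2).
0.700000: (0.200000, -1.900000)
  k1 = (-1.900000, -0.584000)
  predictor → (-0.427000, -2.092720)
  k2 = (-2.092720, 1.246840)
  → (-0.458799, -1.790631)
1.030000: (-0.458799, -1.790631)
  k1 = (-1.790631, 1.339692)
  predictor → (-1.049707, -1.348533)
  k2 = (-1.348533, 3.065145)
  → (-0.976761, -1.063833)
(x_1(1.36), x_2(1.36)) ≈ (-0.9768, -1.0638)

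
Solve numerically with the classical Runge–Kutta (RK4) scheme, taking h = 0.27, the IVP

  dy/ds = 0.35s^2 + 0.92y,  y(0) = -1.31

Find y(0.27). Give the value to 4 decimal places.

RK4: k1 = f(s_n, y_n); k2 = f(s_n + h/2, y_n + (h/2)·k1); k3 = f(s_n + h/2, y_n + (h/2)·k2); k4 = f(s_n + h, y_n + h·k3); y_{n+1} = y_n + (h/6)·(k1 + 2k2 + 2k3 + k4).
s=0.000000, y=-1.310000:
  k1 = f(0.000000, -1.310000) = -1.205200
  k2 = f(0.135000, -1.472702) = -1.348507
  k3 = f(0.135000, -1.492048) = -1.366306
  k4 = f(0.270000, -1.678903) = -1.519075
  y ← -1.310000 + (0.27/6)·(k1 + 2k2 + 2k3 + k4) = -1.676926
y(0.27) ≈ -1.6769

-1.6769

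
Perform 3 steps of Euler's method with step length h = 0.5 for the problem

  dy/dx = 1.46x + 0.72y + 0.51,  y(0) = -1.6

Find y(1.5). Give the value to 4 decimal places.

Euler: y_{n+1} = y_n + h·f(x_n, y_n).
x=0.000000, y=-1.600000: f=-0.642000 → y ← -1.600000 + 0.5·(-0.642000) = -1.921000
x=0.500000, y=-1.921000: f=-0.143120 → y ← -1.921000 + 0.5·(-0.143120) = -1.992560
x=1.000000, y=-1.992560: f=0.535357 → y ← -1.992560 + 0.5·0.535357 = -1.724882
y(1.5) ≈ -1.7249

-1.7249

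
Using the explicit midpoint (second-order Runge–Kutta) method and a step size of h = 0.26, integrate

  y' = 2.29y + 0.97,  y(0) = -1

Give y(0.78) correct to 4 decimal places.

Midpoint: k1 = f(s_n, y_n); k2 = f(s_n + h/2, y_n + (h/2)·k1); y_{n+1} = y_n + h·k2.
s=0.000000, y=-1.000000:
  k1 = f(0.000000, -1.000000) = -1.320000
  k2 = f(0.130000, -1.171600) = -1.712964
  y ← -1.000000 + 0.26·(-1.712964) = -1.445371
s=0.260000, y=-1.445371:
  k1 = f(0.260000, -1.445371) = -2.339899
  k2 = f(0.390000, -1.749557) = -3.036487
  y ← -1.445371 + 0.26·(-3.036487) = -2.234857
s=0.520000, y=-2.234857:
  k1 = f(0.520000, -2.234857) = -4.147823
  k2 = f(0.650000, -2.774074) = -5.382630
  y ← -2.234857 + 0.26·(-5.382630) = -3.634341
y(0.78) ≈ -3.6343

-3.6343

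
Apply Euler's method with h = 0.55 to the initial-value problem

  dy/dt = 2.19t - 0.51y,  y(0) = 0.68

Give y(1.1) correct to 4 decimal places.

Euler: y_{n+1} = y_n + h·f(t_n, y_n).
t=0.000000, y=0.680000: f=-0.346800 → y ← 0.680000 + 0.55·(-0.346800) = 0.489260
t=0.550000, y=0.489260: f=0.954977 → y ← 0.489260 + 0.55·0.954977 = 1.014498
y(1.1) ≈ 1.0145

1.0145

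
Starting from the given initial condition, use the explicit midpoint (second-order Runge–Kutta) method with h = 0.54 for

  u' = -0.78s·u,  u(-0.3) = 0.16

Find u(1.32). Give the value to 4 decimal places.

0.0814

Midpoint: k1 = f(s_n, u_n); k2 = f(s_n + h/2, u_n + (h/2)·k1); u_{n+1} = u_n + h·k2.
s=-0.300000, u=0.160000:
  k1 = f(-0.300000, 0.160000) = 0.037440
  k2 = f(-0.030000, 0.170109) = 0.003981
  u ← 0.160000 + 0.54·0.003981 = 0.162149
s=0.240000, u=0.162149:
  k1 = f(0.240000, 0.162149) = -0.030354
  k2 = f(0.510000, 0.153954) = -0.061243
  u ← 0.162149 + 0.54·(-0.061243) = 0.129078
s=0.780000, u=0.129078:
  k1 = f(0.780000, 0.129078) = -0.078531
  k2 = f(1.050000, 0.107875) = -0.088350
  u ← 0.129078 + 0.54·(-0.088350) = 0.081370
u(1.32) ≈ 0.0814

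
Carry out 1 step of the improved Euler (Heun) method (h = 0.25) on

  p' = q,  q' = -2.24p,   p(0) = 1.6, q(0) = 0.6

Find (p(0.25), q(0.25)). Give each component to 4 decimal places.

Heun on (p,q): k1 = f(t_n, state_n); k2 = f(t_n + h, state_n + h·k1); state_{n+1} = state_n + (h/2)·(k1 + k2).
0.000000: (1.600000, 0.600000)
  k1 = (0.600000, -3.584000)
  predictor → (1.750000, -0.296000)
  k2 = (-0.296000, -3.920000)
  → (1.638000, -0.338000)
(p(0.25), q(0.25)) ≈ (1.6380, -0.3380)

1.6380, -0.3380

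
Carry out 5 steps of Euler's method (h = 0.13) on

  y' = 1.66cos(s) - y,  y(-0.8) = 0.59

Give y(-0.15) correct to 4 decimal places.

1.0113

Euler: y_{n+1} = y_n + h·f(s_n, y_n).
s=-0.800000, y=0.590000: f=0.566533 → y ← 0.590000 + 0.13·0.566533 = 0.663649
s=-0.670000, y=0.663649: f=0.637495 → y ← 0.663649 + 0.13·0.637495 = 0.746524
s=-0.540000, y=0.746524: f=0.677273 → y ← 0.746524 + 0.13·0.677273 = 0.834569
s=-0.410000, y=0.834569: f=0.687851 → y ← 0.834569 + 0.13·0.687851 = 0.923990
s=-0.280000, y=0.923990: f=0.671362 → y ← 0.923990 + 0.13·0.671362 = 1.011267
y(-0.15) ≈ 1.0113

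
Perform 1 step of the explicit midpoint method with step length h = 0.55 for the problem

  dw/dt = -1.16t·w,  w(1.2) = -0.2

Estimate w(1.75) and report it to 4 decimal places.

Midpoint: k1 = f(t_n, w_n); k2 = f(t_n + h/2, w_n + (h/2)·k1); w_{n+1} = w_n + h·k2.
t=1.200000, w=-0.200000:
  k1 = f(1.200000, -0.200000) = 0.278400
  k2 = f(1.475000, -0.123440) = 0.211206
  w ← -0.200000 + 0.55·0.211206 = -0.083837
w(1.75) ≈ -0.0838

-0.0838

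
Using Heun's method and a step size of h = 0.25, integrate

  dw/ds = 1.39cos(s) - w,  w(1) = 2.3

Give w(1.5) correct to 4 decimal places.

Heun: k1 = f(s_n, w_n); k2 = f(s_n + h, w_n + h·k1); w_{n+1} = w_n + (h/2)·(k1 + k2).
s=1.000000, w=2.300000:
  k1 = f(1.000000, 2.300000) = -1.548980
  k2 = f(1.250000, 1.912755) = -1.474457
  w ← 2.300000 + (0.25/2)·(-1.548980 + (-1.474457)) = 1.922070
s=1.250000, w=1.922070:
  k1 = f(1.250000, 1.922070) = -1.483772
  k2 = f(1.500000, 1.551127) = -1.452803
  w ← 1.922070 + (0.25/2)·(-1.483772 + (-1.452803)) = 1.554999
w(1.5) ≈ 1.5550

1.5550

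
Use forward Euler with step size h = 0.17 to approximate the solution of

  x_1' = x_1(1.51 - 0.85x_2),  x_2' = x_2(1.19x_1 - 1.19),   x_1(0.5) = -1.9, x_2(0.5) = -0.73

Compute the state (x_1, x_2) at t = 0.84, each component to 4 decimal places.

Euler on (x_1,x_2): x_1_{n+1} = x_1_n + h·x_1', x_2_{n+1} = x_2_n + h·x_2'.
0.500000: (-1.900000, -0.730000); f=(-4.047950, 2.519230) → (-2.588151, -0.301731)
0.670000: (-2.588151, -0.301731); f=(-4.571895, 1.288361) → (-3.365374, -0.082710)
(x_1(0.84), x_2(0.84)) ≈ (-3.3654, -0.0827)

-3.3654, -0.0827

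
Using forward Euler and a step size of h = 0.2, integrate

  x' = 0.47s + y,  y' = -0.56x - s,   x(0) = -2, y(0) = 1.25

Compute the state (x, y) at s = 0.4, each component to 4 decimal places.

Euler on (x,y): x_{n+1} = x_n + h·x', y_{n+1} = y_n + h·y'.
0.000000: (-2.000000, 1.250000); f=(1.250000, 1.120000) → (-1.750000, 1.474000)
0.200000: (-1.750000, 1.474000); f=(1.568000, 0.780000) → (-1.436400, 1.630000)
(x(0.4), y(0.4)) ≈ (-1.4364, 1.6300)

-1.4364, 1.6300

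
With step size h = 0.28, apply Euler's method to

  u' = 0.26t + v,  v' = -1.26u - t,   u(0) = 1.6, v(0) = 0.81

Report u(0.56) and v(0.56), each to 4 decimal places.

Euler on (u,v): u_{n+1} = u_n + h·u', v_{n+1} = v_n + h·v'.
0.000000: (1.600000, 0.810000); f=(0.810000, -2.016000) → (1.826800, 0.245520)
0.280000: (1.826800, 0.245520); f=(0.318320, -2.581768) → (1.915930, -0.477375)
(u(0.56), v(0.56)) ≈ (1.9159, -0.4774)

1.9159, -0.4774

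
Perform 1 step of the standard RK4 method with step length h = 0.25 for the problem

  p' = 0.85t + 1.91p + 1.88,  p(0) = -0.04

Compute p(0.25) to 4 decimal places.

0.5690

RK4: k1 = f(t_n, p_n); k2 = f(t_n + h/2, p_n + (h/2)·k1); k3 = f(t_n + h/2, p_n + (h/2)·k2); k4 = f(t_n + h, p_n + h·k3); p_{n+1} = p_n + (h/6)·(k1 + 2k2 + 2k3 + k4).
t=0.000000, p=-0.040000:
  k1 = f(0.000000, -0.040000) = 1.803600
  k2 = f(0.125000, 0.185450) = 2.340459
  k3 = f(0.125000, 0.252557) = 2.468635
  k4 = f(0.250000, 0.577159) = 3.194873
  p ← -0.040000 + (0.25/6)·(k1 + 2k2 + 2k3 + k4) = 0.569028
p(0.25) ≈ 0.5690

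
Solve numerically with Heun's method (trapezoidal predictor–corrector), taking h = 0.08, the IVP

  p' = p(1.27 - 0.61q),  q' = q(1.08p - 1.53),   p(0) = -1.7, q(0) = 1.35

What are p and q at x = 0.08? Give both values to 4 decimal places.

Heun on (p,q): k1 = f(x_n, state_n); k2 = f(x_n + h, state_n + h·k1); state_{n+1} = state_n + (h/2)·(k1 + k2).
0.000000: (-1.700000, 1.350000)
  k1 = (-0.759050, -4.544100)
  predictor → (-1.760724, 0.986472)
  k2 = (-1.176607, -3.385159)
  → (-1.777426, 1.032830)
(p(0.08), q(0.08)) ≈ (-1.7774, 1.0328)

-1.7774, 1.0328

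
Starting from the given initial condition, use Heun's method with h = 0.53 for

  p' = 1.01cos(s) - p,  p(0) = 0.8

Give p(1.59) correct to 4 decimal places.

0.5174

Heun: k1 = f(s_n, p_n); k2 = f(s_n + h, p_n + h·k1); p_{n+1} = p_n + (h/2)·(k1 + k2).
s=0.000000, p=0.800000:
  k1 = f(0.000000, 0.800000) = 0.210000
  k2 = f(0.530000, 0.911300) = -0.039865
  p ← 0.800000 + (0.53/2)·(0.210000 + (-0.039865)) = 0.845086
s=0.530000, p=0.845086:
  k1 = f(0.530000, 0.845086) = 0.026349
  k2 = f(1.060000, 0.859051) = -0.365290
  p ← 0.845086 + (0.53/2)·(0.026349 + (-0.365290)) = 0.755266
s=1.060000, p=0.755266:
  k1 = f(1.060000, 0.755266) = -0.261506
  k2 = f(1.590000, 0.616668) = -0.636063
  p ← 0.755266 + (0.53/2)·(-0.261506 + (-0.636063)) = 0.517411
p(1.59) ≈ 0.5174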